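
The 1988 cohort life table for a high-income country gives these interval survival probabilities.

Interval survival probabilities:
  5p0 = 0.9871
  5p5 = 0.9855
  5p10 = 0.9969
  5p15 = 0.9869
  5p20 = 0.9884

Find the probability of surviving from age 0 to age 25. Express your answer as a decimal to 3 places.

Survival from 0 to 25 is the product of surviving each interval: 0.9871 × 0.9855 × 0.9969 × 0.9869 × 0.9884.
= 0.945965.

0.946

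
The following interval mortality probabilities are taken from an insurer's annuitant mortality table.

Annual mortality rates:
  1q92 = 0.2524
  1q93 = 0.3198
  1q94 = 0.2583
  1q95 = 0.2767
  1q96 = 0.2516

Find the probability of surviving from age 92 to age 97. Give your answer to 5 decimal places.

5p92 = (1 − 0.2524) × (1 − 0.3198) × (1 − 0.2583) × (1 − 0.2767) × (1 − 0.2516).
= 0.7476 × 0.6802 × 0.7417 × 0.7233 × 0.7484 = 0.204167.

0.20417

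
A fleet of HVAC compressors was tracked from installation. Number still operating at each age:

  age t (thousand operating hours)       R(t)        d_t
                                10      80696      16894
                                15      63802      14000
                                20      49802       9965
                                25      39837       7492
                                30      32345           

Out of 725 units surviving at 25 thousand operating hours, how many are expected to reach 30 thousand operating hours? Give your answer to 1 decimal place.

The relevant probability is 32345/39837 = 0.811934.
Expected number = 725 × 0.811934 = 588.7.

588.7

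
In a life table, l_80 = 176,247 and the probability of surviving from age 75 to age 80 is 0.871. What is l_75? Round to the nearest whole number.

l_75 = l_80 / p = 176,247 / 0.871 = 202350.

202350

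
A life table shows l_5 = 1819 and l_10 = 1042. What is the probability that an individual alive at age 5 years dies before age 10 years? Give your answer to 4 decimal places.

0.4272

P(die before 10 | alive at 5) = 1 − l_10/l_5 = 1 − 1042/1819 = (777)/1819 = 0.427158.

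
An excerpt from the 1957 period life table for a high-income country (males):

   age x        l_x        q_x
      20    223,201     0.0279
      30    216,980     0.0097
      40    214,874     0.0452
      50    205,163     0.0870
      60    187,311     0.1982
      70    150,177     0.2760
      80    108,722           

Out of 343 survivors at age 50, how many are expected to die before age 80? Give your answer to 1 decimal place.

161.2

The relevant probability is 1 − 108,722/205,163 = 0.470070.
Expected number = 343 × 0.470070 = 161.2.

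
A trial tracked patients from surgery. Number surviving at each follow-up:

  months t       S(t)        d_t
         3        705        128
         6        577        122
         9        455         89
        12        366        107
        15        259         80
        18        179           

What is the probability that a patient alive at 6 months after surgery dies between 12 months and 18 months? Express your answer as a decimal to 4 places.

0.3241

This is the probability of reaching 12 but not 18, conditional on being alive at 6: (S(12) − S(18)) / S(6).
= (366 − 179) / 577 = 187 / 577 = 0.324090.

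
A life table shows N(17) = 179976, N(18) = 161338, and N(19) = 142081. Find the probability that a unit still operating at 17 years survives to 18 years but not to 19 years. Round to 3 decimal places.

0.107

This is the probability of reaching 18 but not 19, conditional on being operational at 17: (N(18) − N(19)) / N(17).
= (161338 − 142081) / 179976 = 19257 / 179976 = 0.106998.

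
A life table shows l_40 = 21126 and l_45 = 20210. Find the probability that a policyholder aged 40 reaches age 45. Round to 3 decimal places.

0.957

The conditional survival probability is l_45/l_40 = 20210/21126 = 0.956641.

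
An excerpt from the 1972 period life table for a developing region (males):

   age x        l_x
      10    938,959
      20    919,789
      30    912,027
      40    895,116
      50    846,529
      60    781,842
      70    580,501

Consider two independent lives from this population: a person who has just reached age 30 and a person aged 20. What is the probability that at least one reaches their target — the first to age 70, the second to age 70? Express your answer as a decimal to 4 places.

0.8659

p₁ = l_70/l_30 = 580,501/912,027 = 0.636495; p₂ = l_70/l_20 = 580,501/919,789 = 0.631124.
P(at least one) = 1 − (1−p₁)(1−p₂) = 1 − 0.363505 × 0.368876 = 0.865912.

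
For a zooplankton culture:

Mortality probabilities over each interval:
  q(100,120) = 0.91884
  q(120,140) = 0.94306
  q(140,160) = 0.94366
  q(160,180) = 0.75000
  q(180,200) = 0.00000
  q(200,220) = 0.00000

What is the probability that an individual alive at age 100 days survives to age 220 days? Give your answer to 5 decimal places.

0.00007

Survival from 100 to 220 is the product of surviving each interval: (1 − 0.91884) × (1 − 0.94306) × (1 − 0.94366) × (1 − 0.75000) × (1 − 0.00000) × (1 − 0.00000).
= 0.08116 × 0.05694 × 0.05634 × 0.25000 × 1.00000 × 1.00000 = 0.000065.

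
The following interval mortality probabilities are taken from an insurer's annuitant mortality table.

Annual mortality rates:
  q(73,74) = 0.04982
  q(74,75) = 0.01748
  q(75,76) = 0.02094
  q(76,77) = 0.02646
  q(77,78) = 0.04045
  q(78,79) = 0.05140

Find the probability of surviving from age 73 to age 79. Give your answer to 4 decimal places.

Chaining the interval survival probabilities: (1 − 0.04982) × (1 − 0.01748) × (1 − 0.02094) × (1 − 0.02646) × (1 − 0.04045) × (1 − 0.05140).
= 0.95018 × 0.98252 × 0.97906 × 0.97354 × 0.95955 × 0.94860 = 0.809955.

0.8100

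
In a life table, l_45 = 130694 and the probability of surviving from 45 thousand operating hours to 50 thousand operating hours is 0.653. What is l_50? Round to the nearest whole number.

85343

l_50 = l_45 × p = 130694 × 0.653 = 85343.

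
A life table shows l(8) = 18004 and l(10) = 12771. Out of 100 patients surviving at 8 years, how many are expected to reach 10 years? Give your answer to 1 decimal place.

The relevant probability is 12771/18004 = 0.709342.
Expected number = 100 × 0.709342 = 70.9.

70.9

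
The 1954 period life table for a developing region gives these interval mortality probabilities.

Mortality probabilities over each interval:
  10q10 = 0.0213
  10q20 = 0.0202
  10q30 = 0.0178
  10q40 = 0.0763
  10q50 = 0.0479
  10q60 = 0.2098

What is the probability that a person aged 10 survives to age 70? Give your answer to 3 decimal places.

Survival from 10 to 70 is the product of surviving each interval: (1 − 0.0213) × (1 − 0.0202) × (1 − 0.0178) × (1 − 0.0763) × (1 − 0.0479) × (1 − 0.2098).
= 0.9787 × 0.9798 × 0.9822 × 0.9237 × 0.9521 × 0.7902 = 0.654542.

0.655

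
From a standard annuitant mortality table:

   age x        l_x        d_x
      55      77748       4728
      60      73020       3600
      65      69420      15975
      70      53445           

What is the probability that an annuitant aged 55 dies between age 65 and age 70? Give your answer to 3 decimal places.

0.205

We want 10|5q55 = (l_65 − l_70)/l_55.
This is the probability of reaching 65 but not 70, conditional on being alive at 55: (l_65 − l_70) / l_55.
= (69420 − 53445) / 77748 = 15975 / 77748 = 0.205472.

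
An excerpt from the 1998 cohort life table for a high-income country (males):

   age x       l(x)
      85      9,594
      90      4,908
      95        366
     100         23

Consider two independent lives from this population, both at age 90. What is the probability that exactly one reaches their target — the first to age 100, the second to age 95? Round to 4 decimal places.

p₁ = l(100)/l(90) = 23/4,908 = 0.004686; p₂ = l(95)/l(90) = 366/4,908 = 0.074572.
P(exactly one) = p₁(1−p₂) + (1−p₁)p₂ = 0.004337 + 0.074223 = 0.078559.

0.0786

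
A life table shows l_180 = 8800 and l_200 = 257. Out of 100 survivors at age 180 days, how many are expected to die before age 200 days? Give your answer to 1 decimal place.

97.1

The relevant probability is 1 − 257/8800 = 0.970795.
Expected number = 100 × 0.970795 = 97.1.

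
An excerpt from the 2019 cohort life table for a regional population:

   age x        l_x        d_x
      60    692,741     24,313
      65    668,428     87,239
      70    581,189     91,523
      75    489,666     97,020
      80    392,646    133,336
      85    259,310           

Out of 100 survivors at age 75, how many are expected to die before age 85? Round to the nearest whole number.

The relevant probability is 1 − 259,310/489,666 = 0.470435.
Expected number = 100 × 0.470435 = 47.

47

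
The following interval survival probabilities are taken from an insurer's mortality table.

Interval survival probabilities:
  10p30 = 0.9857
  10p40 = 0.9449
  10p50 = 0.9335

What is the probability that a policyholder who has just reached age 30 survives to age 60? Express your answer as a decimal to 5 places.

30p30 = 0.9857 × 0.9449 × 0.9335.
= 0.869451.

0.86945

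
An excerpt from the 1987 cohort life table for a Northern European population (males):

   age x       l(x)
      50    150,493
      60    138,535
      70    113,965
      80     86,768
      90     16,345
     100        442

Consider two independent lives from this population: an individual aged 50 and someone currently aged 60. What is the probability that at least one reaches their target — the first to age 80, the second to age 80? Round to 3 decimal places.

p₁ = l(80)/l(50) = 86,768/150,493 = 0.576558; p₂ = l(80)/l(60) = 86,768/138,535 = 0.626325.
P(at least one) = 1 − (1−p₁)(1−p₂) = 1 − 0.423442 × 0.373675 = 0.841770.

0.842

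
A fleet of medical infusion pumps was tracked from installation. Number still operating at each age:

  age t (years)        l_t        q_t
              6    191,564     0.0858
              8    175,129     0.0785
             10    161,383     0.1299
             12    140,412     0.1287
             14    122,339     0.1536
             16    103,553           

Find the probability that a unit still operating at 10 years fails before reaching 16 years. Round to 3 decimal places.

P(fail before 16 | operational at 10) = 1 − l_16/l_10 = 1 − 103,553/161,383 = (57,830)/161,383 = 0.358340.

0.358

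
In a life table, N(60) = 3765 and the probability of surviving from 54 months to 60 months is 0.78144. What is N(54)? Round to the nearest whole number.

4818

N(54) = N(60) / p = 3765 / 0.78144 = 4818.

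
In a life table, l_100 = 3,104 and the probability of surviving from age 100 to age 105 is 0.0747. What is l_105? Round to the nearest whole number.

232

l_105 = l_100 × p = 3,104 × 0.0747 = 232.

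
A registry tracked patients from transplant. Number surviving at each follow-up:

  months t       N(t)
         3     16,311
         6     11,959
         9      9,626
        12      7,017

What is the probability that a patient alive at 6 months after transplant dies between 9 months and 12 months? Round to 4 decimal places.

This is the probability of reaching 9 but not 12, conditional on being alive at 6: (N(9) − N(12)) / N(6).
= (9,626 − 7,017) / 11,959 = 2,609 / 11,959 = 0.218162.

0.2182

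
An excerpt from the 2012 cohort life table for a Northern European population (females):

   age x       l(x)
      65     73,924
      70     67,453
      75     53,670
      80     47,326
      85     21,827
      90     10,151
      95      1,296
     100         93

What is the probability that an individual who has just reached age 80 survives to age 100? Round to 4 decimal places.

The conditional survival probability is l(100)/l(80) = 93/47,326 = 0.001965.

0.0020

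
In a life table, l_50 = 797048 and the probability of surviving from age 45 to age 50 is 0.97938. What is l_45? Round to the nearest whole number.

l_45 = l_50 / p = 797048 / 0.97938 = 813829.

813829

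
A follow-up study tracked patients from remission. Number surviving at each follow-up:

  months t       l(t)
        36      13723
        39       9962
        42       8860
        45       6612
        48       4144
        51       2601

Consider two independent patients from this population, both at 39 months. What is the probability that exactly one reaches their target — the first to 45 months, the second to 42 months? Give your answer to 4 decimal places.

0.3725

p₁ = l(45)/l(39) = 6612/9962 = 0.663722; p₂ = l(42)/l(39) = 8860/9962 = 0.889380.
P(exactly one) = p₁(1−p₂) + (1−p₁)p₂ = 0.073421 + 0.299079 = 0.372500.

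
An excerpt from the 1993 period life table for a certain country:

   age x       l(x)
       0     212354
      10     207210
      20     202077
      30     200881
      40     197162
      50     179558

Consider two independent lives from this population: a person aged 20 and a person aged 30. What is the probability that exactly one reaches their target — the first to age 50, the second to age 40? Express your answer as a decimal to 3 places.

p₁ = l(50)/l(20) = 179558/202077 = 0.888562; p₂ = l(40)/l(30) = 197162/200881 = 0.981487.
P(exactly one) = p₁(1−p₂) + (1−p₁)p₂ = 0.016450 + 0.109375 = 0.125825.

0.126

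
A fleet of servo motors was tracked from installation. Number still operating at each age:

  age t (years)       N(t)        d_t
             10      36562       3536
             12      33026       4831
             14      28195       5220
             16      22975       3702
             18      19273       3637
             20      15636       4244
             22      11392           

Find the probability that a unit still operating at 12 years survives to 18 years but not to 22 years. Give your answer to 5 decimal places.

0.23863

This is the probability of reaching 18 but not 22, conditional on being operational at 12: (N(18) − N(22)) / N(12).
= (19273 − 11392) / 33026 = 7881 / 33026 = 0.238630.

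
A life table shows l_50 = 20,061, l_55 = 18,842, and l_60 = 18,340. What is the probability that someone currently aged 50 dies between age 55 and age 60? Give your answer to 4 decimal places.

0.0250

We want 5|5q50 = (l_55 − l_60)/l_50.
This is the probability of reaching 55 but not 60, conditional on being alive at 50: (l_55 − l_60) / l_50.
= (18,842 − 18,340) / 20,061 = 502 / 20,061 = 0.025024.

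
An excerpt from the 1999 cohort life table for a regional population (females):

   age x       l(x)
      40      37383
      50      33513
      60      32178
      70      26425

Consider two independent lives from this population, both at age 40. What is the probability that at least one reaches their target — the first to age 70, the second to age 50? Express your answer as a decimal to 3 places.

0.970

p₁ = l(70)/l(40) = 26425/37383 = 0.706872; p₂ = l(50)/l(40) = 33513/37383 = 0.896477.
P(at least one) = 1 − (1−p₁)(1−p₂) = 1 − 0.293128 × 0.103523 = 0.969655.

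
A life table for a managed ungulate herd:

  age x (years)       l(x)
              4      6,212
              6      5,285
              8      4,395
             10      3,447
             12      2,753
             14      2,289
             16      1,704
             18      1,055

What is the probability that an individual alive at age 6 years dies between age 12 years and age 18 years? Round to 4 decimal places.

0.3213

This is the probability of reaching 12 but not 18, conditional on being alive at 6: (l(12) − l(18)) / l(6).
= (2,753 − 1,055) / 5,285 = 1,698 / 5,285 = 0.321287.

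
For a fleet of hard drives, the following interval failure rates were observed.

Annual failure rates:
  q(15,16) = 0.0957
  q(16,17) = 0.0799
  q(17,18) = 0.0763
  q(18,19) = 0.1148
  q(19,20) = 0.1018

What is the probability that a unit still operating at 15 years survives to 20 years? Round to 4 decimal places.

Chaining the interval survival probabilities: (1 − 0.0957) × (1 − 0.0799) × (1 − 0.0763) × (1 − 0.1148) × (1 − 0.1018).
= 0.9043 × 0.9201 × 0.9237 × 0.8852 × 0.8982 = 0.611073.

0.6111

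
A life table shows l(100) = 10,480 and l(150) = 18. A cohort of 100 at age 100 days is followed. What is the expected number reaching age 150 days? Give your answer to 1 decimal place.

The relevant probability is 18/10,480 = 0.001718.
Expected number = 100 × 0.001718 = 0.2.

0.2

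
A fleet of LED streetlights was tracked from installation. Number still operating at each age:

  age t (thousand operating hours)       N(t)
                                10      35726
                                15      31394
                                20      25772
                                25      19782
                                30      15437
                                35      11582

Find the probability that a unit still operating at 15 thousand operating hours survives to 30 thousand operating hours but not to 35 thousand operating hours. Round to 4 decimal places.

This is the probability of reaching 30 but not 35, conditional on being operational at 15: (N(30) − N(35)) / N(15).
= (15437 − 11582) / 31394 = 3855 / 31394 = 0.122794.

0.1228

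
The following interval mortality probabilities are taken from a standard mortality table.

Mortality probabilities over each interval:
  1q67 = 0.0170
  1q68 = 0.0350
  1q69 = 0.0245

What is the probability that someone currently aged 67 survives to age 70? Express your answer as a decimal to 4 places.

0.9254

Survival from 67 to 70 is the product of surviving each interval: (1 − 0.0170) × (1 − 0.0350) × (1 − 0.0245).
= 0.9830 × 0.9650 × 0.9755 = 0.925354.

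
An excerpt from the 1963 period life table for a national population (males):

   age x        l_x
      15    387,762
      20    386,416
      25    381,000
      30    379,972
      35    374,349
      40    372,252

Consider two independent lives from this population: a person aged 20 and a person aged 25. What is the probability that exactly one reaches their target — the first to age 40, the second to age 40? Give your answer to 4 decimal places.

p₁ = l_40/l_20 = 372,252/386,416 = 0.963345; p₂ = l_40/l_25 = 372,252/381,000 = 0.977039.
P(exactly one) = p₁(1−p₂) + (1−p₁)p₂ = 0.022119 + 0.035813 = 0.057933.

0.0579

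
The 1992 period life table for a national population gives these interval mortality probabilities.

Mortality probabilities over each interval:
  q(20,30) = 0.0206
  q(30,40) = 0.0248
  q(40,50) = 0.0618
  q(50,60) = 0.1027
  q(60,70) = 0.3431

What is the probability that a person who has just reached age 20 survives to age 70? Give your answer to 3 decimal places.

0.528

Chaining the interval survival probabilities: (1 − 0.0206) × (1 − 0.0248) × (1 − 0.0618) × (1 − 0.1027) × (1 − 0.3431).
= 0.9794 × 0.9752 × 0.9382 × 0.8973 × 0.6569 = 0.528185.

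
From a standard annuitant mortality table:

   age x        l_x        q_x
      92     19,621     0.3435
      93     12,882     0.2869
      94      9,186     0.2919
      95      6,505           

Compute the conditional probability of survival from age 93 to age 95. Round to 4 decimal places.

0.5050

We want 2p93 = l_95/l_93.
The conditional survival probability is l_95/l_93 = 6,505/12,882 = 0.504968.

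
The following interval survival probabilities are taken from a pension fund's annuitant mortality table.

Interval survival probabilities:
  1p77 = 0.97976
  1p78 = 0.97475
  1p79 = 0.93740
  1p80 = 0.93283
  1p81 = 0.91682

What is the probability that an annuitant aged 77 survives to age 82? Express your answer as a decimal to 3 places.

0.766

5p77 = 0.97976 × 0.97475 × 0.93740 × 0.93283 × 0.91682.
= 0.765640.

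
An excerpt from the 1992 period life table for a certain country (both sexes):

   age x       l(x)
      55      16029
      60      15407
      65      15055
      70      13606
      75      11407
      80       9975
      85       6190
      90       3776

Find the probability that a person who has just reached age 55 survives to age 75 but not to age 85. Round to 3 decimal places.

0.325

This is the probability of reaching 75 but not 85, conditional on being alive at 55: (l(75) − l(85)) / l(55).
= (11407 − 6190) / 16029 = 5217 / 16029 = 0.325473.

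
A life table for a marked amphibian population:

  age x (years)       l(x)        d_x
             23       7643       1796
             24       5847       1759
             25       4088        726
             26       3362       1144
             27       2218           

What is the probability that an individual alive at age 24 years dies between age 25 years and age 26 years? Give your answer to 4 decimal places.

0.1242

This is the probability of reaching 25 but not 26, conditional on being alive at 24: (l(25) − l(26)) / l(24).
= (4088 − 3362) / 5847 = 726 / 5847 = 0.124166.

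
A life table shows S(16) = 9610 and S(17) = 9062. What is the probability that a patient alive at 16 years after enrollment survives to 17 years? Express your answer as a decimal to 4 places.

0.9430

The conditional survival probability is S(17)/S(16) = 9062/9610 = 0.942976.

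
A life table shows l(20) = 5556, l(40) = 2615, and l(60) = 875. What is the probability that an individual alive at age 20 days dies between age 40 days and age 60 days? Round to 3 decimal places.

This is the probability of reaching 40 but not 60, conditional on being alive at 20: (l(40) − l(60)) / l(20).
= (2615 − 875) / 5556 = 1740 / 5556 = 0.313175.

0.313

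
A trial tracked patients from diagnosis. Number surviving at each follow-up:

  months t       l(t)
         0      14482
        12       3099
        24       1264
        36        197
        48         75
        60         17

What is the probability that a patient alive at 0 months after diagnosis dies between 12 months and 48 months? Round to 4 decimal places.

0.2088

This is the probability of reaching 12 but not 48, conditional on being alive at 0: (l(12) − l(48)) / l(0).
= (3099 − 75) / 14482 = 3024 / 14482 = 0.208811.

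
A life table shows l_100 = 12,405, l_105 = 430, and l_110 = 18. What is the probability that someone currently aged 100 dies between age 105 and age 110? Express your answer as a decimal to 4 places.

0.0332

This is the probability of reaching 105 but not 110, conditional on being alive at 100: (l_105 − l_110) / l_100.
= (430 − 18) / 12,405 = 412 / 12,405 = 0.033212.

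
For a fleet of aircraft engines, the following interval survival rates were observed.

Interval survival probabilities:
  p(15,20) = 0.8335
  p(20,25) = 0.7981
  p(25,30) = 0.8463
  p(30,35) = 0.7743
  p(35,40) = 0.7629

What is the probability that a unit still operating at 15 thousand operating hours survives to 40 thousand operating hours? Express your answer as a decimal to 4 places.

0.3326

P(survive 15→40) = 0.8335 × 0.7981 × 0.8463 × 0.7743 × 0.7629.
= 0.332555.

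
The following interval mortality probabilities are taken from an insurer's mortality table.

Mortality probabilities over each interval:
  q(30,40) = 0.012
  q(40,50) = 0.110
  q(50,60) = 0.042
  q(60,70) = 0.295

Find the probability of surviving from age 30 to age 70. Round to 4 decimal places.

0.5939

Survival from 30 to 70 is the product of surviving each interval: (1 − 0.012) × (1 − 0.110) × (1 − 0.042) × (1 − 0.295).
= 0.988 × 0.890 × 0.958 × 0.705 = 0.593884.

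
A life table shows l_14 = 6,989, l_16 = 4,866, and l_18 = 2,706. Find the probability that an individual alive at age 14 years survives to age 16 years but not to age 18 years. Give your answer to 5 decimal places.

This is the probability of reaching 16 but not 18, conditional on being alive at 14: (l_16 − l_18) / l_14.
= (4,866 − 2,706) / 6,989 = 2,160 / 6,989 = 0.309057.

0.30906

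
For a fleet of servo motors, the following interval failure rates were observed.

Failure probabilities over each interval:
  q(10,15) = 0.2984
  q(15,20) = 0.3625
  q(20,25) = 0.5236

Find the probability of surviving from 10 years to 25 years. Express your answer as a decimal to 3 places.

0.213

Chaining the interval survival probabilities: (1 − 0.2984) × (1 − 0.3625) × (1 − 0.5236).
= 0.7016 × 0.6375 × 0.4764 = 0.213079.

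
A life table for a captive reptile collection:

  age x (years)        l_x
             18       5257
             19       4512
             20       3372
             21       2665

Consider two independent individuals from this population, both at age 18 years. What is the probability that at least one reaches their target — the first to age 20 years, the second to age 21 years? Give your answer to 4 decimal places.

p₁ = l_20/l_18 = 3372/5257 = 0.641430; p₂ = l_21/l_18 = 2665/5257 = 0.506943.
P(at least one) = 1 − (1−p₁)(1−p₂) = 1 − 0.358570 × 0.493057 = 0.823205.

0.8232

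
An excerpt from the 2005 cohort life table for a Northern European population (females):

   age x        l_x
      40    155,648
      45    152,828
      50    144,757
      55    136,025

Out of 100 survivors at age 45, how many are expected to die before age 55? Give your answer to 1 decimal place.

11.0

The relevant probability is 1 − 136,025/152,828 = 0.109947.
Expected number = 100 × 0.109947 = 11.0.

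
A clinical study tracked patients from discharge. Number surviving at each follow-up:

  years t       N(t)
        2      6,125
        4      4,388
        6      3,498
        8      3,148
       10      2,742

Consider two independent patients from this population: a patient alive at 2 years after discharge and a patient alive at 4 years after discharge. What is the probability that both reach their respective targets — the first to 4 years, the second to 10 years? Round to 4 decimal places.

0.4477

p₁ = N(4)/N(2) = 4,388/6,125 = 0.716408; p₂ = N(10)/N(4) = 2,742/4,388 = 0.624886.
P(both) = p₁ × p₂ = 0.716408 × 0.624886 = 0.447673.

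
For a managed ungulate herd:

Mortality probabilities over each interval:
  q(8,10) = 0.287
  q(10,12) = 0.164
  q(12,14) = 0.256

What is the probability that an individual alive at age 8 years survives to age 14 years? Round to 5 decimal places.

0.44347

Survival from 8 to 14 is the product of surviving each interval: (1 − 0.287) × (1 − 0.164) × (1 − 0.256).
= 0.713 × 0.836 × 0.744 = 0.443475.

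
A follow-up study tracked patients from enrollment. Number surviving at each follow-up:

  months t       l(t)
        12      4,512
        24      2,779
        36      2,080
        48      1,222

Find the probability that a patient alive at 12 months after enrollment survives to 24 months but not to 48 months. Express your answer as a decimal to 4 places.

0.3451

This is the probability of reaching 24 but not 48, conditional on being alive at 12: (l(24) − l(48)) / l(12).
= (2,779 − 1,222) / 4,512 = 1,557 / 4,512 = 0.345080.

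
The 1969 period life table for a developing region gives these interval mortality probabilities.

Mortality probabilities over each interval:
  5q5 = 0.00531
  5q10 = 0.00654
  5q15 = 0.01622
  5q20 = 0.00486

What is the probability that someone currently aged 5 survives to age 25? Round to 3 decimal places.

0.967

Chaining the interval survival probabilities: (1 − 0.00531) × (1 − 0.00654) × (1 − 0.01622) × (1 − 0.00486).
= 0.99469 × 0.99346 × 0.98378 × 0.99514 = 0.967432.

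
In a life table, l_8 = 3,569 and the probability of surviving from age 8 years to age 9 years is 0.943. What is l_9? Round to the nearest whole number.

l_9 = l_8 × p = 3,569 × 0.943 = 3366.

3366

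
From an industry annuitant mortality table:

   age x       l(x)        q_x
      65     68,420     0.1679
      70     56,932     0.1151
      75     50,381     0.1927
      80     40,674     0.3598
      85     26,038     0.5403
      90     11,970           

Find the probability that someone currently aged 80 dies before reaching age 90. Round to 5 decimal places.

P(die before 90 | alive at 80) = 1 − l(90)/l(80) = 1 − 11,970/40,674 = (28,704)/40,674 = 0.705709.

0.70571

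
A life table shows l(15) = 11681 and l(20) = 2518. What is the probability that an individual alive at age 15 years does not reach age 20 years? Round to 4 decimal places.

0.7844

P(die before 20 | alive at 15) = 1 − l(20)/l(15) = 1 − 2518/11681 = (9163)/11681 = 0.784436.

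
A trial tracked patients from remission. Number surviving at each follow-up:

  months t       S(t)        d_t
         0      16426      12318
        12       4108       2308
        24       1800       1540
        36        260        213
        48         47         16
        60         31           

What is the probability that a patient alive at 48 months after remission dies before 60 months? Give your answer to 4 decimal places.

0.3404

P(die before 60 | alive at 48) = 1 − S(60)/S(48) = 1 − 31/47 = (16)/47 = 0.340426.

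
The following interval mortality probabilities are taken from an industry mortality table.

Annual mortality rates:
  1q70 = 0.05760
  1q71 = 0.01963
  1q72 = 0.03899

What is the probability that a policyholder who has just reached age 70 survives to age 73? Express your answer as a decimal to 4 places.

0.8879

Chaining the interval survival probabilities: (1 − 0.05760) × (1 − 0.01963) × (1 − 0.03899).
= 0.94240 × 0.98037 × 0.96101 = 0.887878.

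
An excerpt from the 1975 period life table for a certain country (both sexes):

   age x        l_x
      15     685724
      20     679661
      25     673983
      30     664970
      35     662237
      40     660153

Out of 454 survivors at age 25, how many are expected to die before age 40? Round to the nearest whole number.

The relevant probability is 1 − 660153/673983 = 0.020520.
Expected number = 454 × 0.020520 = 9.

9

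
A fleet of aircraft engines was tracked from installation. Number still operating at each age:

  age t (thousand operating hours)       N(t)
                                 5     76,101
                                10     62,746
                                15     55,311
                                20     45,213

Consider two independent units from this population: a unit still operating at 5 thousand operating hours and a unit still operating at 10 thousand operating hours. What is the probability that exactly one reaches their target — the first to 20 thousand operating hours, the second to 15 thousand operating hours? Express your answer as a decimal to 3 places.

p₁ = N(20)/N(5) = 45,213/76,101 = 0.594118; p₂ = N(15)/N(10) = 55,311/62,746 = 0.881506.
P(exactly one) = p₁(1−p₂) + (1−p₁)p₂ = 0.070399 + 0.357787 = 0.428187.

0.428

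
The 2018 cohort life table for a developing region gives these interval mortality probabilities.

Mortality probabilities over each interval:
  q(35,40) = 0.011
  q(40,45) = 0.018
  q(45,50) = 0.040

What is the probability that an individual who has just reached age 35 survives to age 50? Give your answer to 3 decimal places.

P(survive 35→50) = (1 − 0.011) × (1 − 0.018) × (1 − 0.040).
= 0.989 × 0.982 × 0.960 = 0.932350.

0.932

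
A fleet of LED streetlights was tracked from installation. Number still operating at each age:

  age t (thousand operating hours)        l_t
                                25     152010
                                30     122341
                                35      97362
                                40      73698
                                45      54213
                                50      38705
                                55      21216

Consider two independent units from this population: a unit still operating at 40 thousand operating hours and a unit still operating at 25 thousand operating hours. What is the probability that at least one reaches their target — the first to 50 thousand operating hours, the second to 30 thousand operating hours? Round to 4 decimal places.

0.9073

p₁ = l_50/l_40 = 38705/73698 = 0.525184; p₂ = l_30/l_25 = 122341/152010 = 0.804822.
P(at least one) = 1 − (1−p₁)(1−p₂) = 1 − 0.474816 × 0.195178 = 0.907326.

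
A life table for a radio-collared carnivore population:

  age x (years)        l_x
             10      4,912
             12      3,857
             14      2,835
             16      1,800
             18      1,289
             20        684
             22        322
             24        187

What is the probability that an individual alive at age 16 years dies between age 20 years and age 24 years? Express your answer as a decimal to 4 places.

This is the probability of reaching 20 but not 24, conditional on being alive at 16: (l_20 − l_24) / l_16.
= (684 − 187) / 1,800 = 497 / 1,800 = 0.276111.

0.2761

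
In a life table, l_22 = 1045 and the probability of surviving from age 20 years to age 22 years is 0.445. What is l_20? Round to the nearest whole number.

l_20 = l_22 / p = 1045 / 0.445 = 2348.

2348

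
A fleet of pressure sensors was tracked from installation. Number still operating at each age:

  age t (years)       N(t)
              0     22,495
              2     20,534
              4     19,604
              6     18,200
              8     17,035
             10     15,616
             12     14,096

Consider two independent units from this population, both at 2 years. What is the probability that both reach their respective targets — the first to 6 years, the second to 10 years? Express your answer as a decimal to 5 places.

p₁ = N(6)/N(2) = 18,200/20,534 = 0.886335; p₂ = N(10)/N(2) = 15,616/20,534 = 0.760495.
P(both) = p₁ × p₂ = 0.886335 × 0.760495 = 0.674053.

0.67405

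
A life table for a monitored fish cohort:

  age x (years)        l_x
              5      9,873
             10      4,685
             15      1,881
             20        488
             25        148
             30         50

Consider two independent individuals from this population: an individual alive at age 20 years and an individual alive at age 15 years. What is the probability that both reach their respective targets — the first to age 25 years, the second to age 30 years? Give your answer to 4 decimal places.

0.0081

p₁ = l_25/l_20 = 148/488 = 0.303279; p₂ = l_30/l_15 = 50/1,881 = 0.026582.
P(both) = p₁ × p₂ = 0.303279 × 0.026582 = 0.008062.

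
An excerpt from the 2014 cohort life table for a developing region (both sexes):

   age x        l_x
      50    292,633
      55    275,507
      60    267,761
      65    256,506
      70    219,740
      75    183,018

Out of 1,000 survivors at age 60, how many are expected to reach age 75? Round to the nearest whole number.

The relevant probability is 183,018/267,761 = 0.683513.
Expected number = 1,000 × 0.683513 = 684.

684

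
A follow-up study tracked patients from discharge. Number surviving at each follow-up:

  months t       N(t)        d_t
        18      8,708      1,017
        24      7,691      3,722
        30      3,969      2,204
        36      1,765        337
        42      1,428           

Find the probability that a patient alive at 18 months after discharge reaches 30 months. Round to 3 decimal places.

0.456

The conditional survival probability is N(30)/N(18) = 3,969/8,708 = 0.455788.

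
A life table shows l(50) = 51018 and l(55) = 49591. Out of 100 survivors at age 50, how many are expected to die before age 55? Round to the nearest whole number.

3

The relevant probability is 1 − 49591/51018 = 0.027971.
Expected number = 100 × 0.027971 = 3.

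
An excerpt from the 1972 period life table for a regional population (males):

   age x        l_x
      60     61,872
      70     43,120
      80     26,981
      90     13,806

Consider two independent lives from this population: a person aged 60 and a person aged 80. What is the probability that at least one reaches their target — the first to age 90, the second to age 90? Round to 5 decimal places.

p₁ = l_90/l_60 = 13,806/61,872 = 0.223138; p₂ = l_90/l_80 = 13,806/26,981 = 0.511693.
P(at least one) = 1 − (1−p₁)(1−p₂) = 1 − 0.776862 × 0.488307 = 0.620653.

0.62065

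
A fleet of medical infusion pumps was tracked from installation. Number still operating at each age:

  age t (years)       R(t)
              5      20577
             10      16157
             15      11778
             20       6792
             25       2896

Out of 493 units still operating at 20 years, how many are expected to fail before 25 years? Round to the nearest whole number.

283

The relevant probability is 1 − 2896/6792 = 0.573616.
Expected number = 493 × 0.573616 = 283.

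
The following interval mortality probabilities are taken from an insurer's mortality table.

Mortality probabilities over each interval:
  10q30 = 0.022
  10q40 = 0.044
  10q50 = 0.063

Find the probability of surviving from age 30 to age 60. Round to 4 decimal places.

0.8761

Survival from 30 to 60 is the product of surviving each interval: (1 − 0.022) × (1 − 0.044) × (1 − 0.063).
= 0.978 × 0.956 × 0.937 = 0.876065.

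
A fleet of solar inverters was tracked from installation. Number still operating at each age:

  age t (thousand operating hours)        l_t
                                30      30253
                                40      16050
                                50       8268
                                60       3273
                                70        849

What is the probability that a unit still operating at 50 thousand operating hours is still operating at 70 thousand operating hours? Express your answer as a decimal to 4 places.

The conditional survival probability is l_70/l_50 = 849/8268 = 0.102685.

0.1027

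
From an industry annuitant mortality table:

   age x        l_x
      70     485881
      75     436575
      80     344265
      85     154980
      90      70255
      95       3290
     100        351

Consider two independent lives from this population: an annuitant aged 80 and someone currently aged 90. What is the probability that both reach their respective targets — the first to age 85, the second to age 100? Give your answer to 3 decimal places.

p₁ = l_85/l_80 = 154980/344265 = 0.450176; p₂ = l_100/l_90 = 351/70255 = 0.004996.
P(both) = p₁ × p₂ = 0.450176 × 0.004996 = 0.002249.

0.002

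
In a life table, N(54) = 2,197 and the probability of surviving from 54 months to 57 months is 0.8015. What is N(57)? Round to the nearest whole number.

N(57) = N(54) × p = 2,197 × 0.8015 = 1761.

1761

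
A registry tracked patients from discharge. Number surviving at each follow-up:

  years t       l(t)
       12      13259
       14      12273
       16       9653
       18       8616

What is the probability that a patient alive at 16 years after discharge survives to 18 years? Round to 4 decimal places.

The conditional survival probability is l(18)/l(16) = 8616/9653 = 0.892572.

0.8926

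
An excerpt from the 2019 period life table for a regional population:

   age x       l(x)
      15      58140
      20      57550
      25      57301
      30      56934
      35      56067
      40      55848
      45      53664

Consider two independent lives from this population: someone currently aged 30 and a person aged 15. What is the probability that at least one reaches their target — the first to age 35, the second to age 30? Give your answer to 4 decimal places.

0.9997

p₁ = l(35)/l(30) = 56067/56934 = 0.984772; p₂ = l(30)/l(15) = 56934/58140 = 0.979257.
P(at least one) = 1 − (1−p₁)(1−p₂) = 1 − 0.015228 × 0.020743 = 0.999684.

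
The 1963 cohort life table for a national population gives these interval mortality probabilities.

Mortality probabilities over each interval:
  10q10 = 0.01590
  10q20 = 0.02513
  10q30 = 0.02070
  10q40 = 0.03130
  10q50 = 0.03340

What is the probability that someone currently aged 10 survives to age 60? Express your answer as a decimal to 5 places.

0.87971

50p10 = (1 − 0.01590) × (1 − 0.02513) × (1 − 0.02070) × (1 − 0.03130) × (1 − 0.03340).
= 0.98410 × 0.97487 × 0.97930 × 0.96870 × 0.96660 = 0.879706.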